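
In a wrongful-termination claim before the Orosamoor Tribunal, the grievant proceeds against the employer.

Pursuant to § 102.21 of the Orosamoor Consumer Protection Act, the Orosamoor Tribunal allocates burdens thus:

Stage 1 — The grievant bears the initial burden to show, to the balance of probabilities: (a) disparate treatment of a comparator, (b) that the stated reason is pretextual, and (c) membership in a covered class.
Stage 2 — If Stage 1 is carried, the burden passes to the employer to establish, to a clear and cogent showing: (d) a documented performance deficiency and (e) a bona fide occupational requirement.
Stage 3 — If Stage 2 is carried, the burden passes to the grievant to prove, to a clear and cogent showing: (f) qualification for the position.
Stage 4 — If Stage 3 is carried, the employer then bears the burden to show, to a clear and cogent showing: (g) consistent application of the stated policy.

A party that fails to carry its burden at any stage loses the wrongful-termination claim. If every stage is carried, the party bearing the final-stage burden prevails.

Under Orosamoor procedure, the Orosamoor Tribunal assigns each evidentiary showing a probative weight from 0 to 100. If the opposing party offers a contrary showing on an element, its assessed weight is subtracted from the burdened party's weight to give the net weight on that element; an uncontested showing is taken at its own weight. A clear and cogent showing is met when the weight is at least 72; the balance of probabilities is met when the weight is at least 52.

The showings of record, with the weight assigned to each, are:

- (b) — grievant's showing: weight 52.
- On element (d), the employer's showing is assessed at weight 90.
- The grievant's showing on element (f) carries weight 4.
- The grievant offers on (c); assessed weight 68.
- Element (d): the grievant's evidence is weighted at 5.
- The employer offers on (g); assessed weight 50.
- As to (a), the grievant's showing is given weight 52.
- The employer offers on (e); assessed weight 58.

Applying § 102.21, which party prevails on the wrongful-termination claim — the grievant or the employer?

At Stage 1 the grievant must meet the balance of probabilities (weight is at least 52): on (a) the weight is 52, ≥ 52, so (a) meets the standard; on (b) the weight is 52, which does reach 52, so (b) meets the standard; on (c) the weight is 68, ≥ 52, so (c) meets the standard.
  The grievant carries Stage 1; the employer now bears the burden.
At Stage 2 the employer must meet a clear and cogent showing (weight is at least 72): on (d) the weight is 90 less the opposing 5 gives net 85, ≥ 72, so (d) meets the standard; on (e) the weight is 58, < 72, so (e) does not meet the standard.
  Not every element is met, so the employer fails to carry Stage 2.
The grievant prevails.

grievant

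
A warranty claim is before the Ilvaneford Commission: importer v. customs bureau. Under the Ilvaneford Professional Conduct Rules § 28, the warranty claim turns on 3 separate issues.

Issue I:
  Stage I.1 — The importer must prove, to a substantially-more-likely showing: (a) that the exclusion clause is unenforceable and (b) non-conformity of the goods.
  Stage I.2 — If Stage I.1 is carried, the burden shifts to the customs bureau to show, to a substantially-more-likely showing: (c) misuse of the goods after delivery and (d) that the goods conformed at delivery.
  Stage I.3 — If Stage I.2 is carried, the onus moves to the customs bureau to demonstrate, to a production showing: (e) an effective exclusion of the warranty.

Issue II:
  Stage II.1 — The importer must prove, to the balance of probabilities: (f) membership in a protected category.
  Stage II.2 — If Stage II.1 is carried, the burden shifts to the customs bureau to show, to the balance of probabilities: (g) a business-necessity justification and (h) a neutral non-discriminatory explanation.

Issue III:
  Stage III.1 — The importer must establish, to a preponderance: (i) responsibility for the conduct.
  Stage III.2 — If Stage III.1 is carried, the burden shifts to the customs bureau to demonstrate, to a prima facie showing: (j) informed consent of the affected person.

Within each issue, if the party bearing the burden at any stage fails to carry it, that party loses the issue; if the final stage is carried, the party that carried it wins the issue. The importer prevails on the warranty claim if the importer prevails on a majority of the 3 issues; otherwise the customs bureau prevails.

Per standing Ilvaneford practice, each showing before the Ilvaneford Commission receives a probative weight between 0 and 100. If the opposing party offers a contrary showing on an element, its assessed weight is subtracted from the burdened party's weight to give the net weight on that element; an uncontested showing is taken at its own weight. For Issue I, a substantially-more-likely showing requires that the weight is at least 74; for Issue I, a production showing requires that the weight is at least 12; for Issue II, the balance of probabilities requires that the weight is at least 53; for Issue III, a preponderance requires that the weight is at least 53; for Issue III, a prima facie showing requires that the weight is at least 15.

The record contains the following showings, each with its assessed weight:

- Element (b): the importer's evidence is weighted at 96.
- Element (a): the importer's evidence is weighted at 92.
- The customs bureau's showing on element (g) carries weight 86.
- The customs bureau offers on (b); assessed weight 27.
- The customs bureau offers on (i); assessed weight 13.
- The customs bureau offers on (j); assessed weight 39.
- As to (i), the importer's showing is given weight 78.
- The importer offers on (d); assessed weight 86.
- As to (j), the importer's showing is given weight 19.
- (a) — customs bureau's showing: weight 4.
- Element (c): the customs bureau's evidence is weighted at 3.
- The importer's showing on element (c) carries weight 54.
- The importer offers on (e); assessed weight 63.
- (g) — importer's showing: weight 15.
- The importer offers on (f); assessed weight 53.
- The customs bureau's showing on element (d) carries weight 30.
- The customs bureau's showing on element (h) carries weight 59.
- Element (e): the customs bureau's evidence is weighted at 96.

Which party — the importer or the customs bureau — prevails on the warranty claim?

customs bureau

— Issue I —
At Stage I.1 the importer must meet a substantially-more-likely showing (weight is at least 74): on (a) the weight is 92 less the opposing 4 gives net 88, ≥ 74, so (a) meets the standard; on (b) the weight is 96 less the opposing 27 gives net 69, < 74, so (b) does not meet the standard.
  Stage I.1 not carried; the importer fails its burden.
So the customs bureau prevails on this issue.
— Issue II —
Stage II.1 — burden on importer; standard: the balance of probabilities (weight is at least 53).
    (f): 53 ≥ 53 [met]
  Stage II.1 is satisfied; the onus moves to the customs bureau.
Stage II.2 — burden on customs bureau; standard: the balance of probabilities (weight is at least 53).
    (g): 86 − 15 = 71 ≥ 53 [met]
    (h): 59 ≥ 53 [met]
  Stage II.2 carried; the final stage is satisfied.
Every stage carried; the customs bureau prevails on this issue.
— Issue III —
Stage III.1 (importer, a preponderance, weight is at least 53): (i) net 78−13=65 ≥ 53 — meets.
  Stage III.1 carried; the burden shifts to the customs bureau.
Stage III.2 (customs bureau, a prima facie showing, weight is at least 15): (j) net 39−19=20 ≥ 15 — meets.
  All elements met at the final stage.
All stages carried — the customs bureau prevails on this issue.
Per-issue: Issue I → customs bureau; Issue II → customs bureau; Issue III → customs bureau. The importer must prevail on a majority of issues; overall, the customs bureau prevails.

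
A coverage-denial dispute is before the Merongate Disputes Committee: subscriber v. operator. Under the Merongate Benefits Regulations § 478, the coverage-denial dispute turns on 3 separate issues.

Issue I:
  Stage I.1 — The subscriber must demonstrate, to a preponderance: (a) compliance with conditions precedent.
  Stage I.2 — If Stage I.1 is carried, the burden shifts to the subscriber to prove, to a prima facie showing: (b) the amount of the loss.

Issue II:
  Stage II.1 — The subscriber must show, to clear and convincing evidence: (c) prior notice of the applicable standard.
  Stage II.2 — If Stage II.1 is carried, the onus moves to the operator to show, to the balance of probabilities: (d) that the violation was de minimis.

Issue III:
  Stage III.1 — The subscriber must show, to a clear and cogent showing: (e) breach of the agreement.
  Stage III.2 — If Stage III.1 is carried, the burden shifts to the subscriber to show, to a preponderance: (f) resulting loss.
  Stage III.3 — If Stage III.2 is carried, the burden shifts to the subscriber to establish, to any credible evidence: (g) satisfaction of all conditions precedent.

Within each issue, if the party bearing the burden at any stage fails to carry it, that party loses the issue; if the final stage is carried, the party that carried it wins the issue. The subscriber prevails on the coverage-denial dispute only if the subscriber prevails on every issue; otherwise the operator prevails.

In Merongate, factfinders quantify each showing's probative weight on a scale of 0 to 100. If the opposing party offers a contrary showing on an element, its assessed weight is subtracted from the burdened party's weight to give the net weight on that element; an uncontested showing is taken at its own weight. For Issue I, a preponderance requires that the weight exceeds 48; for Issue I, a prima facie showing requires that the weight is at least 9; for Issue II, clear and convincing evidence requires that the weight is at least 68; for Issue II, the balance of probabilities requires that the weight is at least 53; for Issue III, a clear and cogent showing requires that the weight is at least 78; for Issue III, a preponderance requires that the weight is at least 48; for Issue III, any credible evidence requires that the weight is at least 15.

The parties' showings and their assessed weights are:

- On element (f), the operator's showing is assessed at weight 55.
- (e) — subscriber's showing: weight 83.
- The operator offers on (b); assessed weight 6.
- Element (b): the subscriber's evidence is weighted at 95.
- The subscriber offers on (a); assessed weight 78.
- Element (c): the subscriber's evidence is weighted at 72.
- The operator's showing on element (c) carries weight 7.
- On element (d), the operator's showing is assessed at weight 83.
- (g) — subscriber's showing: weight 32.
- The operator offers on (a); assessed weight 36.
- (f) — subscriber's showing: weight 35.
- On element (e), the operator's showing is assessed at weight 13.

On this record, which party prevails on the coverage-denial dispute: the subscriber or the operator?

operator

— Issue I —
Stage I.1 (subscriber, a preponderance, weight exceeds 48): (a) net 78−36=42 ≤ 48 — fails.
  The subscriber does not carry Stage I.1.
The analysis ends at Stage I.1; the operator prevails on this issue.
— Issue II —
At Stage II.1 the subscriber must meet clear and convincing evidence (weight is at least 68): on (c) the weight is 72 less the opposing 7 gives net 65, < 68, so (c) does not meet the standard.
  The subscriber does not carry Stage II.1.
The operator prevails on this issue.
— Issue III —
Stage III.1 — burden on subscriber; standard: a clear and cogent showing (weight is at least 78).
    (e): 83 − 13 = 70 < 78 [not met]
  Not every element is met, so the subscriber fails to carry Stage III.1.
So the operator prevails on this issue.
Per-issue: Issue I → operator; Issue II → operator; Issue III → operator. The subscriber must prevail on every issue; overall, the operator prevails.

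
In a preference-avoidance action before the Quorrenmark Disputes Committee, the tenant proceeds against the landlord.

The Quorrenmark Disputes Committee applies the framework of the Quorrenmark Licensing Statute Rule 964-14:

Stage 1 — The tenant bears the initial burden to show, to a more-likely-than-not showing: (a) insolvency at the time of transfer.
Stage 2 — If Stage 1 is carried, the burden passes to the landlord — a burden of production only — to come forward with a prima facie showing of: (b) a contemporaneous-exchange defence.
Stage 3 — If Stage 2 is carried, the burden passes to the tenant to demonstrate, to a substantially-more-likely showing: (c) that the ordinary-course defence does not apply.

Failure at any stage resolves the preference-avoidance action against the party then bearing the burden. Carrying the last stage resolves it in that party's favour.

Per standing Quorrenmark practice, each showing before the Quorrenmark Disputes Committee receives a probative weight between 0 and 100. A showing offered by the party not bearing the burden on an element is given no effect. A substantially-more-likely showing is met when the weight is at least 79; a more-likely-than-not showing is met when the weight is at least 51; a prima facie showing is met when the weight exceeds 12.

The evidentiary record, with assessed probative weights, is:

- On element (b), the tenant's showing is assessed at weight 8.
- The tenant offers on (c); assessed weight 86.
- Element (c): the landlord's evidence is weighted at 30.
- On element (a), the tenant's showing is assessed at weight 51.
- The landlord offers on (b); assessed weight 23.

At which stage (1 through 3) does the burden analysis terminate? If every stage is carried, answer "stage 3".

stage 3

At Stage 1 the tenant must meet a more-likely-than-not showing (weight is at least 51): on (a) the weight is 51, ≥ 51, so (a) meets the standard.
  Stage 1 carried; the burden shifts to the landlord.
At Stage 2 the landlord must meet a prima facie showing (weight exceeds 12): on (b) the weight is 23 (the tenant's 8 is given no effect), > 12, so (b) meets the standard.
  Stage 2 is satisfied; the onus moves to the tenant.
At Stage 3 the tenant must meet a substantially-more-likely showing (weight is at least 79): on (c) the weight is 86 (the landlord's 30 is given no effect), ≥ 79, so (c) meets the standard.
  All elements met at the final stage.
Every stage carried; the tenant prevails.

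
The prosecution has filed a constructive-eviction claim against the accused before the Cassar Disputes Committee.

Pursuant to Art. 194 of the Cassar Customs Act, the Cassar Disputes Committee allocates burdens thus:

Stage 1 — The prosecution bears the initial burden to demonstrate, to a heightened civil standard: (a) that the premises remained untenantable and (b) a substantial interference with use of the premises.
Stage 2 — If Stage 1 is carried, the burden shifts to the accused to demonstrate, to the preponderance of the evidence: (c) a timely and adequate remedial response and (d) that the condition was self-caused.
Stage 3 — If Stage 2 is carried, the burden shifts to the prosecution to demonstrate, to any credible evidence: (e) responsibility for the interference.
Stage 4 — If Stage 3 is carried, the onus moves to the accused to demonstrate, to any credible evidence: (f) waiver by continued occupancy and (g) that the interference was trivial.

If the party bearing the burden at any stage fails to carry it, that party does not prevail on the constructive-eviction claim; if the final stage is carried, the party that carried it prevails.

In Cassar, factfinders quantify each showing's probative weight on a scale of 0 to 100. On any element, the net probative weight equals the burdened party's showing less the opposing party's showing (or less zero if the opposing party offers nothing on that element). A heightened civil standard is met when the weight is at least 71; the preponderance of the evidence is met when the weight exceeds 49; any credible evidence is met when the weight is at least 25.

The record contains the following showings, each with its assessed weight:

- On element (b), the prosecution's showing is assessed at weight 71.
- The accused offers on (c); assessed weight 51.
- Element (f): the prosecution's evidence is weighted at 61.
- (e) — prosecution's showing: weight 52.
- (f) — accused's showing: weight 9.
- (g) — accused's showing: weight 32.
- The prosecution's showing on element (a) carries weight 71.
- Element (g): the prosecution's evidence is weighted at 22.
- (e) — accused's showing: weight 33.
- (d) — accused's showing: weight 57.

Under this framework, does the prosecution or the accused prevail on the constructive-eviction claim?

Stage 1 — burden on prosecution; standard: a heightened civil standard (weight is at least 71).
    (a): 71 ≥ 71 [met]
    (b): 71 ≥ 71 [met]
  Stage 1 is satisfied; the onus moves to the accused.
Stage 2 — burden on accused; standard: the preponderance of the evidence (weight exceeds 49).
    (c): 51 > 49 [met]
    (d): 57 > 49 [met]
  Stage 2 is satisfied; the onus moves to the prosecution.
Stage 3 — burden on prosecution; standard: any credible evidence (weight is at least 25).
    (e): 52 − 33 = 19 < 25 [not met]
  Not every element is met, so the prosecution fails to carry Stage 3.
The analysis ends at Stage 3; the accused prevails.

accused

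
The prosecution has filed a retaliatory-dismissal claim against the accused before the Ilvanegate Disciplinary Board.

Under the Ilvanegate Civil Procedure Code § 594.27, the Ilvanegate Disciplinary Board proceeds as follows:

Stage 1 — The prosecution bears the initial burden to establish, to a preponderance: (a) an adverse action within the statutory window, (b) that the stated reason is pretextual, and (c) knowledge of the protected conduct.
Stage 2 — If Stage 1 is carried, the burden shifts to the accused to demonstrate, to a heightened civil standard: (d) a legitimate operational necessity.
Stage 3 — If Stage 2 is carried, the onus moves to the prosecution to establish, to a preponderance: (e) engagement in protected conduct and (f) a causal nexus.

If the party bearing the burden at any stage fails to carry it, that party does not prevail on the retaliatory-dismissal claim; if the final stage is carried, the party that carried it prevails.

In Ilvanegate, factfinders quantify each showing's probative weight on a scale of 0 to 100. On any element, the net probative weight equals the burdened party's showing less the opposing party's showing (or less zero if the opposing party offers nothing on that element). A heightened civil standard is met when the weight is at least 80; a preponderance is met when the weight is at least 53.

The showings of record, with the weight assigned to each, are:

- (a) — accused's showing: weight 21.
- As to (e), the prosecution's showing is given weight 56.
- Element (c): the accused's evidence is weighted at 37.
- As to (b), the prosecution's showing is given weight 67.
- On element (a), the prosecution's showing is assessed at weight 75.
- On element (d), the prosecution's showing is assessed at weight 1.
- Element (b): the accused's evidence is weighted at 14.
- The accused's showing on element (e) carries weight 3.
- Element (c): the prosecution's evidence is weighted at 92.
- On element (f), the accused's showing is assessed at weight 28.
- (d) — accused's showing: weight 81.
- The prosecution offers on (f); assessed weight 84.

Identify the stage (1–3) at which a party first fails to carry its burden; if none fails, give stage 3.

stage 3

Stage 1 — burden on prosecution; standard: a preponderance (weight is at least 53).
    (a): 75 − 21 = 54 ≥ 53 [met]
    (b): 67 − 14 = 53 ≥ 53 [met]
    (c): 92 − 37 = 55 ≥ 53 [met]
  Stage 1 carried; the burden shifts to the accused.
Stage 2 — burden on accused; standard: a heightened civil standard (weight is at least 80).
    (d): 81 − 1 = 80 ≥ 80 [met]
  The accused carries Stage 2; the prosecution now bears the burden.
Stage 3 — burden on prosecution; standard: a preponderance (weight is at least 53).
    (e): 56 − 3 = 53 ≥ 53 [met]
    (f): 84 − 28 = 56 ≥ 53 [met]
  The prosecution carries the last stage.
All stages carried — the prosecution prevails.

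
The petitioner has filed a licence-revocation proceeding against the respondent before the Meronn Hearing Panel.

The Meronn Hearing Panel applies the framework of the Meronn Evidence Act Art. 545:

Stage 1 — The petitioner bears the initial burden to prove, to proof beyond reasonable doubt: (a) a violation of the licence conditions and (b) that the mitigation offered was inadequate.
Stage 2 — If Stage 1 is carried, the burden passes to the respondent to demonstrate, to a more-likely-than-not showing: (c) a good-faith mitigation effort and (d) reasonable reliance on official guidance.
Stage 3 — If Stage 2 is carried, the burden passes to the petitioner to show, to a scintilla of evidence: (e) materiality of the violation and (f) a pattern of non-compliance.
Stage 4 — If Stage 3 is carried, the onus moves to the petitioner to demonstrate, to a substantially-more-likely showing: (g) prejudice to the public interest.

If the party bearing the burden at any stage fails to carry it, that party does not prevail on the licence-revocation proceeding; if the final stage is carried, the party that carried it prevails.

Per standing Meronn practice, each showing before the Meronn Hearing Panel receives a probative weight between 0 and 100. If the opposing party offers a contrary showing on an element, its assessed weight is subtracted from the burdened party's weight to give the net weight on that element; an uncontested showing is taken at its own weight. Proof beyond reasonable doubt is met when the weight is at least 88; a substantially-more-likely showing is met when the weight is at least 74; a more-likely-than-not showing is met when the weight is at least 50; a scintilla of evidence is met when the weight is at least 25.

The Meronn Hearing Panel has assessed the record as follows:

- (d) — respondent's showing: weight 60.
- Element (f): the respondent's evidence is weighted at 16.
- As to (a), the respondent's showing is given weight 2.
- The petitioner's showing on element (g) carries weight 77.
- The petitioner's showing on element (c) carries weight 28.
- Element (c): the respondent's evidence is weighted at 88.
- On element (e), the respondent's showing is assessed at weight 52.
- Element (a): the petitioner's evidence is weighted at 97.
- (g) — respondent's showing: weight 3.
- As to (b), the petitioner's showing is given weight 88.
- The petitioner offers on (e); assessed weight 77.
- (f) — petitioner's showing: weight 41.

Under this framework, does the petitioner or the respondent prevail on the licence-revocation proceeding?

Stage 1 (petitioner, proof beyond reasonable doubt, weight is at least 88): (a) net 97−2=95 ≥ 88 — meets; (b) 88 ≥ 88 — meets.
  Stage 1 carried; the burden shifts to the respondent.
Stage 2 (respondent, a more-likely-than-not showing, weight is at least 50): (c) net 88−28=60 ≥ 50 — meets; (d) 60 ≥ 50 — meets.
  Stage 2 carried; the burden shifts to the petitioner.
Stage 3 (petitioner, a scintilla of evidence, weight is at least 25): (e) net 77−52=25 ≥ 25 — meets; (f) net 41−16=25 ≥ 25 — meets.
  All elements met. The petitioner retains the burden for Stage 4.
Stage 4 (petitioner, a substantially-more-likely showing, weight is at least 74): (g) net 77−3=74 ≥ 74 — meets.
  All elements met at the final stage.
All stages carried — the petitioner prevails.

petitioner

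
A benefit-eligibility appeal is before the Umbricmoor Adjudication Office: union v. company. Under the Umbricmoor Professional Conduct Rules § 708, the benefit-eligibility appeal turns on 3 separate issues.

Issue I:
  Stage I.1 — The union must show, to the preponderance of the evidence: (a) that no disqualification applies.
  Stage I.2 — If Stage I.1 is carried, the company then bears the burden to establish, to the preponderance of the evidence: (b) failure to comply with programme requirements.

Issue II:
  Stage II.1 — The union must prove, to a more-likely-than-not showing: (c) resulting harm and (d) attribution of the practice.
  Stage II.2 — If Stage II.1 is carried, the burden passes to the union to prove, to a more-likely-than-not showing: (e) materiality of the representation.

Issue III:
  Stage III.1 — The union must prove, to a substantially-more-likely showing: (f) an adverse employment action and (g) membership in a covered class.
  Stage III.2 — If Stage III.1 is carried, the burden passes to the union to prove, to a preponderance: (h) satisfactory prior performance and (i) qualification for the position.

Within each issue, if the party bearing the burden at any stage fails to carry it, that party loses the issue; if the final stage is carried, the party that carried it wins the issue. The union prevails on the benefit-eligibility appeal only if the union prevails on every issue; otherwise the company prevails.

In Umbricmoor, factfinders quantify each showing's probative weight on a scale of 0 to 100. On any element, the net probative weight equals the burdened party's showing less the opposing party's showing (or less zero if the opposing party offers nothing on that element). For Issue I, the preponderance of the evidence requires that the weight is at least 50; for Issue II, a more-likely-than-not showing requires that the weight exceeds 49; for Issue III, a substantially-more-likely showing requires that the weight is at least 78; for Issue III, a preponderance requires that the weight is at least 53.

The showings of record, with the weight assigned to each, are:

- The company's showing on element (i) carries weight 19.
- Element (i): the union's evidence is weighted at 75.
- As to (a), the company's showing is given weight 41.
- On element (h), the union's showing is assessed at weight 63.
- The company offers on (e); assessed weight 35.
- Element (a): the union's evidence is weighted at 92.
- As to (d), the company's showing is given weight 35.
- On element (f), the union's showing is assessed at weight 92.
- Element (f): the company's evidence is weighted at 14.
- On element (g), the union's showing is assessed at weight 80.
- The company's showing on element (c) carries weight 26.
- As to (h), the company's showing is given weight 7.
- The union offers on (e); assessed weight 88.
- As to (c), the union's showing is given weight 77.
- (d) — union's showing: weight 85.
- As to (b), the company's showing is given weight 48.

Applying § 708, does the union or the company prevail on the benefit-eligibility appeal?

— Issue I —
Stage I.1 — burden on union; standard: the preponderance of the evidence (weight is at least 50).
    (a): 92 − 41 = 51 ≥ 50 [met]
  Stage I.1 carried; the burden shifts to the company.
Stage I.2 — burden on company; standard: the preponderance of the evidence (weight is at least 50).
    (b): 48 < 50 [not met]
  Stage I.2 not carried; the company fails its burden.
So the union prevails on this issue.
— Issue II —
Stage II.1 (union, a more-likely-than-not showing, weight exceeds 49): (c) net 77−26=51 > 49 — meets; (d) net 85−35=50 > 49 — meets.
  All elements met. The union retains the burden for Stage II.2.
Stage II.2 (union, a more-likely-than-not showing, weight exceeds 49): (e) net 88−35=53 > 49 — meets.
  The union carries the last stage.
With every stage satisfied, the union prevails on this issue.
— Issue III —
Stage III.1 (union, a substantially-more-likely showing, weight is at least 78): (f) net 92−14=78 ≥ 78 — meets; (g) 80 ≥ 78 — meets.
  Stage III.1 carried; the burden remains with the union.
Stage III.2 (union, a preponderance, weight is at least 53): (h) net 63−7=56 ≥ 53 — meets; (i) net 75−19=56 ≥ 53 — meets.
  Stage III.2 carried; the final stage is satisfied.
Every stage carried; the union prevails on this issue.
Per-issue: Issue I → union; Issue II → union; Issue III → union. The union must prevail on every issue; overall, the union prevails.

union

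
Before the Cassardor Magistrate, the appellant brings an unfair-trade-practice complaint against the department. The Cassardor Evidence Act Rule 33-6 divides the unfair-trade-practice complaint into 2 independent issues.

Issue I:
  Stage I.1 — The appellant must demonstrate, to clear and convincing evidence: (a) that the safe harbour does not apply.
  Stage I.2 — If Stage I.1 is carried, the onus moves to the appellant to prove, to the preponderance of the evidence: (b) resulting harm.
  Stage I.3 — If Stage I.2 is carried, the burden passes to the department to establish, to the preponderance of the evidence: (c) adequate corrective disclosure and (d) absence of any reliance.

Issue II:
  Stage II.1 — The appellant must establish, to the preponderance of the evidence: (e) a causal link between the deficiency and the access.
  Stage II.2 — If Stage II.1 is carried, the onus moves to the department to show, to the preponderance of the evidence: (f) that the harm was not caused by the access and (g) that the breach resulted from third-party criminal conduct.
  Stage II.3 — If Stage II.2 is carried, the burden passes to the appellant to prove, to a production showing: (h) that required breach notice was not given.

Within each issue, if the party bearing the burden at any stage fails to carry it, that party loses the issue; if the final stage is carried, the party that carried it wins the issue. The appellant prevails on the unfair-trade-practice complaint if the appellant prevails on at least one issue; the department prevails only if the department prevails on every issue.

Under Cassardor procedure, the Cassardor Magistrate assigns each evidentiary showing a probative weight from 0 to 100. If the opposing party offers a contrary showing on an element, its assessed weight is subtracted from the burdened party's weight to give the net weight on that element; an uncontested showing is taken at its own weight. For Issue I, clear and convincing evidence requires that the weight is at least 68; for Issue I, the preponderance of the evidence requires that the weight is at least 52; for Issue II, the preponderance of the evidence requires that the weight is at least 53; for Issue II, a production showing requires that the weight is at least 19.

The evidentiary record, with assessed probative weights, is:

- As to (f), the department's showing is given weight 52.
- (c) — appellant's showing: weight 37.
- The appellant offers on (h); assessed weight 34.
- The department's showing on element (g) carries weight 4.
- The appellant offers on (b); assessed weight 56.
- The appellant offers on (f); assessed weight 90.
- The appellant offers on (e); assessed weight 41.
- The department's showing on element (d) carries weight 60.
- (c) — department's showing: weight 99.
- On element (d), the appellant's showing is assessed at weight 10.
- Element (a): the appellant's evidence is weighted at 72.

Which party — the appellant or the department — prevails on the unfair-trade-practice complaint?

— Issue I —
Stage I.1 (appellant, clear and convincing evidence, weight is at least 68): (a) 72 ≥ 68 — meets.
  All elements met. The appellant retains the burden for Stage I.2.
Stage I.2 (appellant, the preponderance of the evidence, weight is at least 52): (b) 56 ≥ 52 — meets.
  Stage I.2 carried; the burden shifts to the department.
Stage I.3 (department, the preponderance of the evidence, weight is at least 52): (c) net 99−37=62 ≥ 52 — meets; (d) net 60−10=50 < 52 — fails.
  Not every element is met, so the department fails to carry Stage I.3.
The analysis ends at Stage I.3; the appellant prevails on this issue.
— Issue II —
Stage II.1 (appellant, the preponderance of the evidence, weight is at least 53): (e) 41 < 53 — fails.
  Stage II.1 not carried; the appellant fails its burden.
The department prevails on this issue.
Per-issue: Issue I → appellant; Issue II → department. The appellant must prevail on at least one issue; overall, the appellant prevails.

appellant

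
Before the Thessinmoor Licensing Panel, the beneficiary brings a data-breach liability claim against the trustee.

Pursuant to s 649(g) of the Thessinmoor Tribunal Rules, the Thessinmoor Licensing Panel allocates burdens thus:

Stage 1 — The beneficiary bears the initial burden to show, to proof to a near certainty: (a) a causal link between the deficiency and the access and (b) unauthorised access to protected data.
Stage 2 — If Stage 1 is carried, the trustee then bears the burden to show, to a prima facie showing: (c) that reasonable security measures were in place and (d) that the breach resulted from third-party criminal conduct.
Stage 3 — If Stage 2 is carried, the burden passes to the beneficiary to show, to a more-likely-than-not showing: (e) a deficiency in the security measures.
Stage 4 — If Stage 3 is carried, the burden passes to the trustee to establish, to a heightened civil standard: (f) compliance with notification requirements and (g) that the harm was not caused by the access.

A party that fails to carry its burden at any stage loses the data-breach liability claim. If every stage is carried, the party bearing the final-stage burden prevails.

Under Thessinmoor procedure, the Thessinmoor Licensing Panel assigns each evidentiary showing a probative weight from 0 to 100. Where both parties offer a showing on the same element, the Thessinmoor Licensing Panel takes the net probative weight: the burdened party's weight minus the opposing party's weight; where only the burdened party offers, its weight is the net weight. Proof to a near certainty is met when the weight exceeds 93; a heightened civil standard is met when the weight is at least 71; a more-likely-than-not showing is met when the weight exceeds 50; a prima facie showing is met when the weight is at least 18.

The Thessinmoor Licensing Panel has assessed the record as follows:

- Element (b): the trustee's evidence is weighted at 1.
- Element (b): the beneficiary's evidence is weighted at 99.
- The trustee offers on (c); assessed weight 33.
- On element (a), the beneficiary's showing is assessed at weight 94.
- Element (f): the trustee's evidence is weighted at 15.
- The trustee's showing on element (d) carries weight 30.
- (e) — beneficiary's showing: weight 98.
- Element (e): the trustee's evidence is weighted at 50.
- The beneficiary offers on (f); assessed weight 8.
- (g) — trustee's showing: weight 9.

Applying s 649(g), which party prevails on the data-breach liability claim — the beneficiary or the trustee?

trustee

At Stage 1 the beneficiary must meet proof to a near certainty (weight exceeds 93): on (a) the weight is 94, which does exceed 93, so (a) meets the standard; on (b) the weight is 99 less the opposing 1 gives net 98, which does exceed 93, so (b) meets the standard.
  Stage 1 carried; the burden shifts to the trustee.
At Stage 2 the trustee must meet a prima facie showing (weight is at least 18): on (c) the weight is 33, ≥ 18, so (c) meets the standard; on (d) the weight is 30, ≥ 18, so (d) meets the standard.
  All elements met. The burden passes to the beneficiary.
At Stage 3 the beneficiary must meet a more-likely-than-not showing (weight exceeds 50): on (e) the weight is 98 less the opposing 50 gives net 48, which does not exceed 50, so (e) does not meet the standard.
  Not every element is met, so the beneficiary fails to carry Stage 3.
The trustee prevails.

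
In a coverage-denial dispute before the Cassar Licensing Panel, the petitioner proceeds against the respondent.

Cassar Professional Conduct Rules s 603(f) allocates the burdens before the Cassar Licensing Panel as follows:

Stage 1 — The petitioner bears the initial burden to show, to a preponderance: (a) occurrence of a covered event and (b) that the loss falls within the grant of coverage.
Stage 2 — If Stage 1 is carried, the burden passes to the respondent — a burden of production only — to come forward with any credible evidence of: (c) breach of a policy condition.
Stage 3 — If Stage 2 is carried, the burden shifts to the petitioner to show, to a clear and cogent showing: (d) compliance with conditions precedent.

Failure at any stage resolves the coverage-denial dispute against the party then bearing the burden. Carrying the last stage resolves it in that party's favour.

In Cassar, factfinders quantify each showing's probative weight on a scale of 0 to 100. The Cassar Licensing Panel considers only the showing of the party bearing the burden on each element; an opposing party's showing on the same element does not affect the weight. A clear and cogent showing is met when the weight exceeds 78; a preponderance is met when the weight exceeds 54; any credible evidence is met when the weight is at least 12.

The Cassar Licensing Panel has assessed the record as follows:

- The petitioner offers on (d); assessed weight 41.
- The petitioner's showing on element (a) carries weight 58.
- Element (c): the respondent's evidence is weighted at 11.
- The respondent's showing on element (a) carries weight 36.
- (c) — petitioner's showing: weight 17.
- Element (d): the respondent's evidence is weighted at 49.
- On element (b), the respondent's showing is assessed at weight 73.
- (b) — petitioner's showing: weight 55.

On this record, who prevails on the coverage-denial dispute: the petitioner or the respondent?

petitioner

Stage 1 — burden on petitioner; standard: a preponderance (weight exceeds 54).
    (a): 58 (respondent's 36 disregarded) > 54 [met]
    (b): 55 (respondent's 73 disregarded) > 54 [met]
  Stage 1 carried; the burden shifts to the respondent.
Stage 2 — burden on respondent; standard: any credible evidence (weight is at least 12).
    (c): 11 (petitioner's 17 disregarded) < 12 [not met]
  The respondent does not carry Stage 2.
So the petitioner prevails.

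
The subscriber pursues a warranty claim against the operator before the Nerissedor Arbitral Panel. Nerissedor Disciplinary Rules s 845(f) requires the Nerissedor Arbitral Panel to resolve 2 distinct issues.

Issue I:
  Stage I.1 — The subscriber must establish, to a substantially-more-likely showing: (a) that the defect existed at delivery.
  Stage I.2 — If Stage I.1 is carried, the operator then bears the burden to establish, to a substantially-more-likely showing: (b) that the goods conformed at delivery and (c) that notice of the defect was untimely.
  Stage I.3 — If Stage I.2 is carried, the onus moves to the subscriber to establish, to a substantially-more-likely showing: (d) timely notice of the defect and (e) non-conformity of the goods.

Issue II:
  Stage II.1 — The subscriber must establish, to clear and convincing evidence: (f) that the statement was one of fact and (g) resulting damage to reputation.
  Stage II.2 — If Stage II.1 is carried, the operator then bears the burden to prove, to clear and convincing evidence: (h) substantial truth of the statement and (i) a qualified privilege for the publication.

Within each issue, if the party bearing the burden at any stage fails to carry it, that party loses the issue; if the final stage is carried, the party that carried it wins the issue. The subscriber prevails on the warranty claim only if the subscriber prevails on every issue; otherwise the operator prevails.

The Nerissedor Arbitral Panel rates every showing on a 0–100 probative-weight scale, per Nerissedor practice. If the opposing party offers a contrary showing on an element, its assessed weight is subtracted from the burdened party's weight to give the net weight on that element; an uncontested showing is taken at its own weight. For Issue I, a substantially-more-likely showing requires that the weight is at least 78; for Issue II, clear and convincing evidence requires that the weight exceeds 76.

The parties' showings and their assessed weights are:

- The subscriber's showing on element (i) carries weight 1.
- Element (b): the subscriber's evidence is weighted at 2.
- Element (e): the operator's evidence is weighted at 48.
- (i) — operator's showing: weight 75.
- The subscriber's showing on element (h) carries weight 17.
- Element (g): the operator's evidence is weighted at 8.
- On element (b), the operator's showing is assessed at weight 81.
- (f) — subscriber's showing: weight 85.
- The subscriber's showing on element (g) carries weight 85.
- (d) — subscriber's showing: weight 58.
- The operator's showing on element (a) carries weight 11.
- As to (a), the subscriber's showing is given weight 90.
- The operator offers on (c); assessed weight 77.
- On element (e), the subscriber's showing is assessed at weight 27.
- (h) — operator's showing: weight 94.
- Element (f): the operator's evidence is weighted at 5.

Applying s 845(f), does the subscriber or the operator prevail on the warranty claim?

subscriber

— Issue I —
At Stage I.1 the subscriber must meet a substantially-more-likely showing (weight is at least 78): on (a) the weight is 90 less the opposing 11 gives net 79, which does reach 78, so (a) meets the standard.
  Stage I.1 is satisfied; the onus moves to the operator.
At Stage I.2 the operator must meet a substantially-more-likely showing (weight is at least 78): on (b) the weight is 81 less the opposing 2 gives net 79, ≥ 78, so (b) meets the standard; on (c) the weight is 77, < 78, so (c) does not meet the standard.
  The operator does not carry Stage I.2.
The analysis ends at Stage I.2; the subscriber prevails on this issue.
— Issue II —
Stage II.1 — burden on subscriber; standard: clear and convincing evidence (weight exceeds 76).
    (f): 85 − 5 = 80 > 76 [met]
    (g): 85 − 8 = 77 > 76 [met]
  The subscriber carries Stage II.1; the operator now bears the burden.
Stage II.2 — burden on operator; standard: clear and convincing evidence (weight exceeds 76).
    (h): 94 − 17 = 77 > 76 [met]
    (i): 75 − 1 = 74 ≤ 76 [not met]
  The operator does not carry Stage II.2.
The analysis ends at Stage II.2; the subscriber prevails on this issue.
Per-issue: Issue I → subscriber; Issue II → subscriber. The subscriber must prevail on every issue; overall, the subscriber prevails.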